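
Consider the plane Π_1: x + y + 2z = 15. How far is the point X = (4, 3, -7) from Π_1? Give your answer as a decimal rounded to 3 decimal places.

8.981

n·X − d = (1)·(4) + (1)·(3) + (2)·(-7) − 15 = -22; |n| = √6.
Distance = |-22| / √6 = 22/√6 ≈ 8.981.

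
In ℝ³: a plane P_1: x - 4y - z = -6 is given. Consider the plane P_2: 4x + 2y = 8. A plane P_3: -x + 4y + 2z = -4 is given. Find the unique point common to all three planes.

Solving the 3×3 linear system x - 4y - z = -6, 4x + 2y = 8, -x + 4y + 2z = -4 (e.g. by elimination or Cramer's rule, determinant = 18) gives (0, 4, -10).

(0, 4, -10)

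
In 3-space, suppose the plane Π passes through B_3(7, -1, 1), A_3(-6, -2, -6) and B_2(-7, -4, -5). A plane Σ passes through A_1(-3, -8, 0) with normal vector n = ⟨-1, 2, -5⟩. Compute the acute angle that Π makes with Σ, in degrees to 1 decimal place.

B_3A_3 = (-13, -1, -7), B_3B_2 = (-14, -3, -6); a normal to Π is B_3A_3 × B_3B_2 = (-15, 20, 25).
Using B_3: Π has equation -15x + 20y + 25z = -100.
Σ: n·r = n·A_1 gives -x + 2y - 5z = -13.
cos θ = |n₁·n₂| / (|n₁||n₂|) = |-70| / (√1250 · √30).
θ = arccos(0.36148) ≈ 68.8°.

68.8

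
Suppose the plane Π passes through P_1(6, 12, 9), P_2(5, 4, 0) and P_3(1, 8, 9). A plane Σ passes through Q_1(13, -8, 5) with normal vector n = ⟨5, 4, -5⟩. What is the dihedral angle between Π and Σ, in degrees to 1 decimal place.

71.0

P_1P_2 = (-1, -8, -9), P_1P_3 = (-5, -4, 0); a normal to Π is P_1P_2 × P_1P_3 = (-36, 45, -36).
Using P_1: Π has equation -36x + 45y - 36z = 0.
Σ: n·r = n·Q_1 gives 5x + 4y - 5z = 8.
cos θ = |n₁·n₂| / (|n₁||n₂|) = |180| / (√4617 · √66).
θ = arccos(0.32608) ≈ 71.0°.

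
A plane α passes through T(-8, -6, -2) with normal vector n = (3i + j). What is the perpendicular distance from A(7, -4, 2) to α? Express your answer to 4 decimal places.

α: n·r = n·T gives 3x + y = -30.
n·A − d = (3)·(7) + (1)·(-4) + (0)·(2) − (-30) = 47; |n| = √10.
Distance = |47| / √10 = 47/√10 ≈ 14.8627.

14.8627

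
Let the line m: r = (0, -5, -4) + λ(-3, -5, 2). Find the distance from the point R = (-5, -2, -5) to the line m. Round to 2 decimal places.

Taking (0, -5, -4) on m with direction v = (-3, -5, 2): w = R − (0, -5, -4) = (-5, 3, -1), and w × v = (1, 13, 34).
Distance = |w × v| / |v| = √1326 / √38 ≈ 5.91.

5.91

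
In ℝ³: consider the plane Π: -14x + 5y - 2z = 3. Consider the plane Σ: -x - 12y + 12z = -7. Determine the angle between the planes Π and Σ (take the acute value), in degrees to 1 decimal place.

74.1

cos θ = |n₁·n₂| / (|n₁||n₂|) = |-70| / (√225 · √289).
θ = arccos(0.27451) ≈ 74.1°.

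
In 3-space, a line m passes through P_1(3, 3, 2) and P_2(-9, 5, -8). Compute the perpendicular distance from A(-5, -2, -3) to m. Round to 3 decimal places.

6.278

A direction vector for m is P_2 − P_1 = (-12, 2, -10).
Taking (3, 3, 2) on m with direction v = (-12, 2, -10): w = A − (3, 3, 2) = (-8, -5, -5), and w × v = (60, -20, -76).
Distance = |w × v| / |v| = √9776 / √248 ≈ 6.278.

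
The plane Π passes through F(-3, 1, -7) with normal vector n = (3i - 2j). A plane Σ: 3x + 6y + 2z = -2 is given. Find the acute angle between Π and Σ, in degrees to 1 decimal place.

Π: n·r = n·F gives 3x - 2y = -11.
cos θ = |n₁·n₂| / (|n₁||n₂|) = |-3| / (√13 · √49).
θ = arccos(0.11886) ≈ 83.2°.

83.2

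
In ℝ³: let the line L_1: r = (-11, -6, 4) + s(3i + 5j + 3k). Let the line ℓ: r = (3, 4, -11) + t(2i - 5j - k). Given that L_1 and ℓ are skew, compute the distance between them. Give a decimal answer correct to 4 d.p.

Common perpendicular direction n = (3, 5, 3) × (2, -5, -1) = (10, 9, -25).
With w = (3, 4, -11) − (-11, -6, 4) = (14, 10, -15), w · n = 605.
Distance = |w · n| / |n| = |605| / √806 ≈ 21.3102.

21.3102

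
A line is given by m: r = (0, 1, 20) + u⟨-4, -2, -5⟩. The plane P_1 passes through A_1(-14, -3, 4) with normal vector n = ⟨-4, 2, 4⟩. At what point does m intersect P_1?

(-8, -3, 10)

P_1: n·r = n·A_1 gives -4x + 2y + 4z = 66.
Substitute r = (0, 1, 20) + t(-4, -2, -5) into the plane: 82 + (-8)t = 66, so t = 2.
Intersection: (0, 1, 20) + 2·(-4, -2, -5) = (-8, -3, 10).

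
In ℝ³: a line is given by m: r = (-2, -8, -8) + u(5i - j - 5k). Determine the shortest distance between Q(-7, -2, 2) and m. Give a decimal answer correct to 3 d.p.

5.688

Taking (-2, -8, -8) on m with direction v = (5, -1, -5): w = Q − (-2, -8, -8) = (-5, 6, 10), and w × v = (-20, 25, -25).
Distance = |w × v| / |v| = √1650 / √51 ≈ 5.688.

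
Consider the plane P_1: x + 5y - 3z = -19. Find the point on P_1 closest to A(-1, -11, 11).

(1, -1, 5)

Foot = A − λn with λ = (n·A − d)/|n|² = (-89 − (-19))/35 = -2.
Foot = (-1, -11, 11) − (-2)·(1, 5, -3) = (1, -1, 5).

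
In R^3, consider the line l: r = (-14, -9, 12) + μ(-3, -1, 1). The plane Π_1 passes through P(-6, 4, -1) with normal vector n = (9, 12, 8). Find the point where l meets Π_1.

(-2, -5, 8)

Π_1: n·r = n·P gives 9x + 12y + 8z = -14.
Substitute r = (-14, -9, 12) + t(-3, -1, 1) into the plane: -138 + (-31)t = -14, so t = -4.
Intersection: (-14, -9, 12) + (-4)·(-3, -1, 1) = (-2, -5, 8).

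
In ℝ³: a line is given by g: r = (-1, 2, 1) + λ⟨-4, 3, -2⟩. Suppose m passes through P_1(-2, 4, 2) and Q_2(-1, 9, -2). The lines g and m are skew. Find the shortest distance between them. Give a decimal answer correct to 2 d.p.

1.95

A direction vector for m is Q_2 − P_1 = (1, 5, -4).
Common perpendicular direction n = (-4, 3, -2) × (1, 5, -4) = (-2, -18, -23).
With w = (-2, 4, 2) − (-1, 2, 1) = (-1, 2, 1), w · n = -57.
Distance = |w · n| / |n| = |-57| / √857 ≈ 1.95.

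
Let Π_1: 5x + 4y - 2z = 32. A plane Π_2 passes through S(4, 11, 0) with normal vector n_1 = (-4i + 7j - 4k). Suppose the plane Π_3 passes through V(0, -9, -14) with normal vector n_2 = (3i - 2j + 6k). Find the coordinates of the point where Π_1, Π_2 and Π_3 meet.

Π_2: n_1·r = n_1·S gives -4x + 7y - 4z = 61.
Π_3: n_2·r = n_2·V gives 3x - 2y + 6z = -66.
Solving the 3×3 linear system 5x + 4y - 2z = 32, -4x + 7y - 4z = 61, 3x - 2y + 6z = -66 (e.g. by elimination or Cramer's rule, determinant = 244) gives (0, 3, -10).

(0, 3, -10)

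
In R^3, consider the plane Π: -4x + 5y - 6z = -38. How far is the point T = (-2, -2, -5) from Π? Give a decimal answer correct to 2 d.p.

7.52

n·T − d = (-4)·(-2) + (5)·(-2) + (-6)·(-5) − (-38) = 66; |n| = √77.
Distance = |66| / √77 = 66/√77 ≈ 7.52.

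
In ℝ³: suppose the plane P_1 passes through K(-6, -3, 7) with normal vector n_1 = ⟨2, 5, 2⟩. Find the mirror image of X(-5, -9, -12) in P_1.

P_1: n_1·r = n_1·K gives 2x + 5y + 2z = -13.
λ = (n·X − d)/|n|² = (-79 − (-13))/33 = -2.
Reflection = X − 2λn = (-5, -9, -12) − (-4)·(2, 5, 2) = (3, 11, -4).

(3, 11, -4)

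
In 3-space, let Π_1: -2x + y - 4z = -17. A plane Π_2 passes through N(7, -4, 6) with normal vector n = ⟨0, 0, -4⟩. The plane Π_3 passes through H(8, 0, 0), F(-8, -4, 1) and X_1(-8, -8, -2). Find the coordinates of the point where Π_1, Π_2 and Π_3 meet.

Π_2: n·r = n·N gives -4z = -24.
HF = (-16, -4, 1), HX_1 = (-16, -8, -2); a normal to Π_3 is HF × HX_1 = (16, -48, 64).
Using H: Π_3 has equation 16x - 48y + 64z = 128.
Solving the 3×3 linear system -2x + y - 4z = -17, -4z = -24, 16x - 48y + 64z = 128 (e.g. by elimination or Cramer's rule, determinant = 320) gives (-1, 5, 6).

(-1, 5, 6)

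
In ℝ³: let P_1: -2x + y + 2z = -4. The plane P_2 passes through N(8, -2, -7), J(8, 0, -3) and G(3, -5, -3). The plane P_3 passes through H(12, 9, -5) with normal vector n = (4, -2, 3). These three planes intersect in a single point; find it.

(0, -6, 1)

NJ = (0, 2, 4), NG = (-5, -3, 4); a normal to P_2 is NJ × NG = (20, -20, 10).
Using N: P_2 has equation 20x - 20y + 10z = 130.
P_3: n·r = n·H gives 4x - 2y + 3z = 15.
Solving the 3×3 linear system -2x + y + 2z = -4, 20x - 20y + 10z = 130, 4x - 2y + 3z = 15 (e.g. by elimination or Cramer's rule, determinant = 140) gives (0, -6, 1).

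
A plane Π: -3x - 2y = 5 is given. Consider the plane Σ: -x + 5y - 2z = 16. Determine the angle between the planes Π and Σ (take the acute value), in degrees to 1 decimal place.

69.2

cos θ = |n₁·n₂| / (|n₁||n₂|) = |-7| / (√13 · √30).
θ = arccos(0.35446) ≈ 69.2°.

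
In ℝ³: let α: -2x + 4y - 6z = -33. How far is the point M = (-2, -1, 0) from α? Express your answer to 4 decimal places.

4.4098

n·M − d = (-2)·(-2) + (4)·(-1) + (-6)·(0) − (-33) = 33; |n| = √56.
Distance = |33| / √56 = 33/√56 ≈ 4.4098.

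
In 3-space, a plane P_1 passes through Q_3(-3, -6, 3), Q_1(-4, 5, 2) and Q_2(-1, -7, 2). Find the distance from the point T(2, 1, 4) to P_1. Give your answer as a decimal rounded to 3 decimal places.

4.185

Q_3Q_1 = (-1, 11, -1), Q_3Q_2 = (2, -1, -1); a normal to P_1 is Q_3Q_1 × Q_3Q_2 = (-12, -3, -21).
Using Q_3: P_1 has equation -12x - 3y - 21z = -9.
n·T − d = (-12)·(2) + (-3)·(1) + (-21)·(4) − (-9) = -102; |n| = √594.
Distance = |-102| / √594 = 102/√594 ≈ 4.185.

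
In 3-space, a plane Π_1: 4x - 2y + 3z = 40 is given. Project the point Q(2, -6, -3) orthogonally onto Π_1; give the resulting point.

Foot = Q − λn with λ = (n·Q − d)/|n|² = (11 − 40)/29 = -1.
Foot = (2, -6, -3) − (-1)·(4, -2, 3) = (6, -8, 0).

(6, -8, 0)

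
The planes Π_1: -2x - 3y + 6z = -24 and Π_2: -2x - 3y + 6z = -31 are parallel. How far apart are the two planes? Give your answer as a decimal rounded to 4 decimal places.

1.0000

Same normal n = (-2, -3, 6) with |n| = √49; distance = |-24 − (-31)| / |n| = 7/√49 ≈ 1.0000.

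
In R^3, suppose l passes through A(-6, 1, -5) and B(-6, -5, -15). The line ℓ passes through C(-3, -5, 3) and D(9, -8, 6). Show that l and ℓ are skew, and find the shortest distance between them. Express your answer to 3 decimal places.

7.787

A direction vector for l is B − A = (0, -6, -10).
A direction vector for ℓ is D − C = (12, -3, 3).
Common perpendicular direction n = (0, -6, -10) × (12, -3, 3) = (-48, -120, 72).
With w = (-3, -5, 3) − (-6, 1, -5) = (3, -6, 8), w · n = 1152.
Since n ≠ 0 the lines are not parallel, and w · n = 1152 ≠ 0 so they do not intersect; hence they are skew.
Distance = |w · n| / |n| = |1152| / √21888 ≈ 7.787.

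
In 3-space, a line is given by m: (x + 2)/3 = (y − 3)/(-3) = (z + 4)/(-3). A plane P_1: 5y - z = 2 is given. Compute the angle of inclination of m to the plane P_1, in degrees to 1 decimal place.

26.9

m has direction (3, -3, -3) through (-2, 3, -4).
sin θ = |n·v| / (|n||v|) = |-12| / (√26 · √27) = 0.45291.
θ ≈ 26.9°.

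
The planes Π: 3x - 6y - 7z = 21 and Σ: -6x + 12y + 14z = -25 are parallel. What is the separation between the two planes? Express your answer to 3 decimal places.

0.877

Rescale Σ by 1/(-2): 3x - 6y - 7z = 25/2. Then distance = |21 − (25/2)| / √94 ≈ 0.877.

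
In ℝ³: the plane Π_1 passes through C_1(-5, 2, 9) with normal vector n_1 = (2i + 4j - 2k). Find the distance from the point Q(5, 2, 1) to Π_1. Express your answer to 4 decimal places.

Π_1: n_1·r = n_1·C_1 gives 2x + 4y - 2z = -20.
n·Q − d = (2)·(5) + (4)·(2) + (-2)·(1) − (-20) = 36; |n| = √24.
Distance = |36| / √24 = 36/√24 ≈ 7.3485.

7.3485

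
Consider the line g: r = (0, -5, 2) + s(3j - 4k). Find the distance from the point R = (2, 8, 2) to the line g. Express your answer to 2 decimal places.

10.59

Taking (0, -5, 2) on g with direction v = (0, 3, -4): w = R − (0, -5, 2) = (2, 13, 0), and w × v = (-52, 8, 6).
Distance = |w × v| / |v| = √2804 / √25 ≈ 10.59.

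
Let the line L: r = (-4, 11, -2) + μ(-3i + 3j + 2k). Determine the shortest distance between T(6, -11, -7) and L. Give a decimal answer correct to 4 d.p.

9.9133

Taking (-4, 11, -2) on L with direction v = (-3, 3, 2): w = T − (-4, 11, -2) = (10, -22, -5), and w × v = (-29, -5, -36).
Distance = |w × v| / |v| = √2162 / √22 ≈ 9.9133.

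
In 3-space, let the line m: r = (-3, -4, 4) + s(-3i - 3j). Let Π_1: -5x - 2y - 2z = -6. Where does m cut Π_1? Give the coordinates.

Substitute r = (-3, -4, 4) + t(-3, -3, 0) into the plane: 15 + 21t = -6, so t = -1.
Intersection: (-3, -4, 4) + (-1)·(-3, -3, 0) = (0, -1, 4).

(0, -1, 4)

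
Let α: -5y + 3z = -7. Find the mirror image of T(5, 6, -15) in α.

(5, -14, -3)

λ = (n·T − d)/|n|² = (-75 − (-7))/34 = -2.
Reflection = T − 2λn = (5, 6, -15) − (-4)·(0, -5, 3) = (5, -14, -3).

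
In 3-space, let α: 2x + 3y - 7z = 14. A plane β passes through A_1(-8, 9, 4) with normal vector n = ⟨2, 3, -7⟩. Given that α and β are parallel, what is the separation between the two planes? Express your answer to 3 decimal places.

β: n·r = n·A_1 gives 2x + 3y - 7z = -17.
Same normal n = (2, 3, -7) with |n| = √62; distance = |14 − (-17)| / |n| = 31/√62 ≈ 3.937.

3.937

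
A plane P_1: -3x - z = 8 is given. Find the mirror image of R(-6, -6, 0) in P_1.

(0, -6, 2)

λ = (n·R − d)/|n|² = (18 − 8)/10 = 1.
Reflection = R − 2λn = (-6, -6, 0) − 2·(-3, 0, -1) = (0, -6, 2).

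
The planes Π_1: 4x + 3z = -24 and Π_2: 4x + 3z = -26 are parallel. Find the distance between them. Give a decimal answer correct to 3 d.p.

Same normal n = (4, 0, 3) with |n| = √25; distance = |-24 − (-26)| / |n| = 2/√25 ≈ 0.400.

0.400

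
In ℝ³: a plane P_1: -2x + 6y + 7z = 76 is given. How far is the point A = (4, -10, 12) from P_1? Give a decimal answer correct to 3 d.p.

6.360

n·A − d = (-2)·(4) + (6)·(-10) + (7)·(12) − 76 = -60; |n| = √89.
Distance = |-60| / √89 = 60/√89 ≈ 6.360.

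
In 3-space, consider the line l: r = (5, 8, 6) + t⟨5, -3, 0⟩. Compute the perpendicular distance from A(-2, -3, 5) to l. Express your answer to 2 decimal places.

Taking (5, 8, 6) on l with direction v = (5, -3, 0): w = A − (5, 8, 6) = (-7, -11, -1), and w × v = (-3, -5, 76).
Distance = |w × v| / |v| = √5810 / √34 ≈ 13.07.

13.07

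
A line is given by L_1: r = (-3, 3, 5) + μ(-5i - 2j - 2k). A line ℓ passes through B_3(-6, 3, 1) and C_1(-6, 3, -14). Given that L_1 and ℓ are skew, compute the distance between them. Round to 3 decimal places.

A direction vector for ℓ is C_1 − B_3 = (0, 0, -15).
Common perpendicular direction n = (-5, -2, -2) × (0, 0, -15) = (30, -75, 0).
With w = (-6, 3, 1) − (-3, 3, 5) = (-3, 0, -4), w · n = -90.
Distance = |w · n| / |n| = |-90| / √6525 ≈ 1.114.

1.114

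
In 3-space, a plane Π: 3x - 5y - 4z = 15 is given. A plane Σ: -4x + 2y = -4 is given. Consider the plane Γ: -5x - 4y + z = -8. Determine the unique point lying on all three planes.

Solving the 3×3 linear system 3x - 5y - 4z = 15, -4x + 2y = -4, -5x - 4y + z = -8 (e.g. by elimination or Cramer's rule, determinant = -118) gives (1, 0, -3).

(1, 0, -3)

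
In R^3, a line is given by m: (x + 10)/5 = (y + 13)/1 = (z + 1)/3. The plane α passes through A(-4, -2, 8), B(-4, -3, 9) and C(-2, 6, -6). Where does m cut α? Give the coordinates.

m has direction (5, 1, 3) through (-10, -13, -1).
AB = (0, -1, 1), AC = (2, 8, -14); a normal to α is AB × AC = (6, 2, 2).
Using A: α has equation 6x + 2y + 2z = -12.
Substitute r = (-10, -13, -1) + t(5, 1, 3) into the plane: -88 + 38t = -12, so t = 2.
Intersection: (-10, -13, -1) + 2·(5, 1, 3) = (0, -11, 5).

(0, -11, 5)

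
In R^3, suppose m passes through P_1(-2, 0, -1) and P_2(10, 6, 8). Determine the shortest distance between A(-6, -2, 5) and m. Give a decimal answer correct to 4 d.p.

A direction vector for m is P_2 − P_1 = (12, 6, 9).
Taking (-2, 0, -1) on m with direction v = (12, 6, 9): w = A − (-2, 0, -1) = (-4, -2, 6), and w × v = (-54, 108, 0).
Distance = |w × v| / |v| = √14580 / √261 ≈ 7.4741.

7.4741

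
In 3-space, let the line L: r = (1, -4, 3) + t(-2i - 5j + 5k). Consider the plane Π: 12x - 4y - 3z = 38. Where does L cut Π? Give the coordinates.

(3, 1, -2)

Substitute r = (1, -4, 3) + t(-2, -5, 5) into the plane: 19 + (-19)t = 38, so t = -1.
Intersection: (1, -4, 3) + (-1)·(-2, -5, 5) = (3, 1, -2).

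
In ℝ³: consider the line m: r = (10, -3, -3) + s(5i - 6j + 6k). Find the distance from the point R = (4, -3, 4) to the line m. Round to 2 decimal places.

Taking (10, -3, -3) on m with direction v = (5, -6, 6): w = R − (10, -3, -3) = (-6, 0, 7), and w × v = (42, 71, 36).
Distance = |w × v| / |v| = √8101 / √97 ≈ 9.14.

9.14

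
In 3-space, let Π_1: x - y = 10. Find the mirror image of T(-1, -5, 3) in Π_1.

λ = (n·T − d)/|n|² = (4 − 10)/2 = -3.
Reflection = T − 2λn = (-1, -5, 3) − (-6)·(1, -1, 0) = (5, -11, 3).

(5, -11, 3)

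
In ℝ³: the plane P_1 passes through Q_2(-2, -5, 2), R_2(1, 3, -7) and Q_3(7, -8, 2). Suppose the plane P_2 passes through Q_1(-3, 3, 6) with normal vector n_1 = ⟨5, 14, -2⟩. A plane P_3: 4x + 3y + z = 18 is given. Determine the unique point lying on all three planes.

(7, -2, -4)

Q_2R_2 = (3, 8, -9), Q_2Q_3 = (9, -3, 0); a normal to P_1 is Q_2R_2 × Q_2Q_3 = (-27, -81, -81).
Using Q_2: P_1 has equation -27x - 81y - 81z = 297.
P_2: n_1·r = n_1·Q_1 gives 5x + 14y - 2z = 15.
Solving the 3×3 linear system -27x - 81y - 81z = 297, 5x + 14y - 2z = 15, 4x + 3y + z = 18 (e.g. by elimination or Cramer's rule, determinant = 3834) gives (7, -2, -4).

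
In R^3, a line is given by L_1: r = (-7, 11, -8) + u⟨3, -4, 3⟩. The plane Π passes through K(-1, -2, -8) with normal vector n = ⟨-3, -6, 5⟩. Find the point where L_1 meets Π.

Π: n·r = n·K gives -3x - 6y + 5z = -25.
Substitute r = (-7, 11, -8) + t(3, -4, 3) into the plane: -85 + 30t = -25, so t = 2.
Intersection: (-7, 11, -8) + 2·(3, -4, 3) = (-1, 3, -2).

(-1, 3, -2)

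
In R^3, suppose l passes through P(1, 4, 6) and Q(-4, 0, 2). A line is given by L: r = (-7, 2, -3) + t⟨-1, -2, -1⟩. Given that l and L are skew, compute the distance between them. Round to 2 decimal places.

2.75

A direction vector for l is Q − P = (-5, -4, -4).
Common perpendicular direction n = (-5, -4, -4) × (-1, -2, -1) = (-4, -1, 6).
With w = (-7, 2, -3) − (1, 4, 6) = (-8, -2, -9), w · n = -20.
Distance = |w · n| / |n| = |-20| / √53 ≈ 2.75.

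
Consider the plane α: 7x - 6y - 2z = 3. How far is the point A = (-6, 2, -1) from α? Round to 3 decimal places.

5.830

n·A − d = (7)·(-6) + (-6)·(2) + (-2)·(-1) − 3 = -55; |n| = √89.
Distance = |-55| / √89 = 55/√89 ≈ 5.830.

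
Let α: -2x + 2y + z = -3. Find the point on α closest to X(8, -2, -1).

(4, 2, 1)

Foot = X − λn with λ = (n·X − d)/|n|² = (-21 − (-3))/9 = -2.
Foot = (8, -2, -1) − (-2)·(-2, 2, 1) = (4, 2, 1).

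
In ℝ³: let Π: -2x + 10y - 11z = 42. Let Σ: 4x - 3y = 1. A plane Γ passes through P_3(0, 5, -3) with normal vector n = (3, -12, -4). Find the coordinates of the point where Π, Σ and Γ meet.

Γ: n·r = n·P_3 gives 3x - 12y - 4z = -48.
Solving the 3×3 linear system -2x + 10y - 11z = 42, 4x - 3y = 1, 3x - 12y - 4z = -48 (e.g. by elimination or Cramer's rule, determinant = 565) gives (4, 5, 0).

(4, 5, 0)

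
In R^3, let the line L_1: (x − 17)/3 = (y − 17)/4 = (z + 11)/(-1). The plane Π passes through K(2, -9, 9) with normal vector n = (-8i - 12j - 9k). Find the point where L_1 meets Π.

(5, 1, -7)

L_1 has direction (3, 4, -1) through (17, 17, -11).
Π: n·r = n·K gives -8x - 12y - 9z = 11.
Substitute r = (17, 17, -11) + t(3, 4, -1) into the plane: -241 + (-63)t = 11, so t = -4.
Intersection: (17, 17, -11) + (-4)·(3, 4, -1) = (5, 1, -7).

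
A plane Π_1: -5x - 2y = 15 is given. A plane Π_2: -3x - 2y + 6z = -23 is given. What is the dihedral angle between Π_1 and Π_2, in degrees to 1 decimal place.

cos θ = |n₁·n₂| / (|n₁||n₂|) = |19| / (√29 · √49).
θ = arccos(0.50403) ≈ 59.7°.

59.7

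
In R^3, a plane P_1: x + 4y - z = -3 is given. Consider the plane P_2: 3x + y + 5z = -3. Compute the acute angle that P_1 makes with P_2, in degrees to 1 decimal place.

85.4

cos θ = |n₁·n₂| / (|n₁||n₂|) = |2| / (√18 · √35).
θ = arccos(0.07968) ≈ 85.4°.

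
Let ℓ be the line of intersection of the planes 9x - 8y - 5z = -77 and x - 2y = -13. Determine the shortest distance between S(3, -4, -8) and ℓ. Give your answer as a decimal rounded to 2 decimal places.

Direction of ℓ: (9, -8, -5) × (1, -2, 0) = (-10, -5, -10).
A point on ℓ: solving the two plane equations with x = 3 gives (3, 8, 8).
Taking (3, 8, 8) on ℓ with direction v = (-10, -5, -10): w = S − (3, 8, 8) = (0, -12, -16), and w × v = (40, 160, -120).
Distance = |w × v| / |v| = √41600 / √225 ≈ 13.60.

13.60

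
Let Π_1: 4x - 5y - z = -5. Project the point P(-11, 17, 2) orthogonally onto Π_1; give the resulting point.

Foot = P − λn with λ = (n·P − d)/|n|² = (-131 − (-5))/42 = -3.
Foot = (-11, 17, 2) − (-3)·(4, -5, -1) = (1, 2, -1).

(1, 2, -1)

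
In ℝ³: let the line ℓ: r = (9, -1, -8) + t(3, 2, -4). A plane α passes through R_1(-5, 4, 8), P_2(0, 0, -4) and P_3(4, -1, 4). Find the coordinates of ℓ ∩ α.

(6, -3, -4)

R_1P_2 = (5, -4, -12), R_1P_3 = (9, -5, -4); a normal to α is R_1P_2 × R_1P_3 = (-44, -88, 11).
Using R_1: α has equation -44x - 88y + 11z = -44.
Substitute r = (9, -1, -8) + t(3, 2, -4) into the plane: -396 + (-352)t = -44, so t = -1.
Intersection: (9, -1, -8) + (-1)·(3, 2, -4) = (6, -3, -4).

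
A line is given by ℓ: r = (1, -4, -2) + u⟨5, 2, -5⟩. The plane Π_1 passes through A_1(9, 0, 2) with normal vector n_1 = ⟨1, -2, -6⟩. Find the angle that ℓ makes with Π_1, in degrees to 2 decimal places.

41.21

Π_1: n_1·r = n_1·A_1 gives x - 2y - 6z = -3.
sin θ = |n·v| / (|n||v|) = |31| / (√41 · √54) = 0.65883.
θ ≈ 41.21°.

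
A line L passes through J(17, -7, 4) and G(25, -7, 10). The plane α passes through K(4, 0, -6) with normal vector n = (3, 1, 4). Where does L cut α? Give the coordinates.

(5, -7, -5)

A direction vector for L is G − J = (8, 0, 6).
α: n·r = n·K gives 3x + y + 4z = -12.
Substitute r = (17, -7, 4) + t(8, 0, 6) into the plane: 60 + 48t = -12, so t = -3/2.
Intersection: (17, -7, 4) + (-3/2)·(8, 0, 6) = (5, -7, -5).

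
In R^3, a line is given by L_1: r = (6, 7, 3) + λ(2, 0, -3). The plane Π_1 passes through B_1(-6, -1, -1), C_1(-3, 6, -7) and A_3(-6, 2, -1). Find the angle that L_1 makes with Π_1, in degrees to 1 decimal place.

7.1

B_1C_1 = (3, 7, -6), B_1A_3 = (0, 3, 0); a normal to Π_1 is B_1C_1 × B_1A_3 = (18, 0, 9).
Using B_1: Π_1 has equation 18x + 9z = -117.
sin θ = |n·v| / (|n||v|) = |9| / (√405 · √13) = 0.12403.
θ ≈ 7.1°.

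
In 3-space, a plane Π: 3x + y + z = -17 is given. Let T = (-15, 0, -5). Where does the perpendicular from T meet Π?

(-6, 3, -2)

Foot = T − λn with λ = (n·T − d)/|n|² = (-50 − (-17))/11 = -3.
Foot = (-15, 0, -5) − (-3)·(3, 1, 1) = (-6, 3, -2).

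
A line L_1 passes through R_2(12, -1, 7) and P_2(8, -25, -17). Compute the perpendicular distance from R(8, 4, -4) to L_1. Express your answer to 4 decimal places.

A direction vector for L_1 is P_2 − R_2 = (-4, -24, -24).
Taking (12, -1, 7) on L_1 with direction v = (-4, -24, -24): w = R − (12, -1, 7) = (-4, 5, -11), and w × v = (-384, -52, 116).
Distance = |w × v| / |v| = √163616 / √1168 ≈ 11.8356.

11.8356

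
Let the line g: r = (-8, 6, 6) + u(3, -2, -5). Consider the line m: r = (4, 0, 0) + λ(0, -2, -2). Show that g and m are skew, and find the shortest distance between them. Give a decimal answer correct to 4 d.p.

6.9282

Common perpendicular direction n = (3, -2, -5) × (0, -2, -2) = (-6, 6, -6).
With w = (4, 0, 0) − (-8, 6, 6) = (12, -6, -6), w · n = -72.
Since n ≠ 0 the lines are not parallel, and w · n = -72 ≠ 0 so they do not intersect; hence they are skew.
Distance = |w · n| / |n| = |-72| / √108 ≈ 6.9282.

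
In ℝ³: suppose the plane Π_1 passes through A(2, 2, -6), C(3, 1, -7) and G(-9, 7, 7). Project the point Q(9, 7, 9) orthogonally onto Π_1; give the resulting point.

AC = (1, -1, -1), AG = (-11, 5, 13); a normal to Π_1 is AC × AG = (-8, -2, -6).
Using A: Π_1 has equation -8x - 2y - 6z = 16.
Foot = Q − λn with λ = (n·Q − d)/|n|² = (-140 − 16)/104 = -3/2.
Foot = (9, 7, 9) − (-3/2)·(-8, -2, -6) = (-3, 4, 0).

(-3, 4, 0)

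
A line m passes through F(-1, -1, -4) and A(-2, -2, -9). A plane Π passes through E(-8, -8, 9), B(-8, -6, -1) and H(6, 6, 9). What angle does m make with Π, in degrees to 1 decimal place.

A direction vector for m is A − F = (-1, -1, -5).
EB = (0, 2, -10), EH = (14, 14, 0); a normal to Π is EB × EH = (140, -140, -28).
Using E: Π has equation 140x - 140y - 28z = -252.
sin θ = |n·v| / (|n||v|) = |140| / (√39984 · √27) = 0.13474.
θ ≈ 7.7°.

7.7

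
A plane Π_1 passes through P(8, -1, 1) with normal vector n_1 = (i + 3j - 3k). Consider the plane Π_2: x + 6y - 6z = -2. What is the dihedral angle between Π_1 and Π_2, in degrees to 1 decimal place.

6.5

Π_1: n_1·r = n_1·P gives x + 3y - 3z = 2.
cos θ = |n₁·n₂| / (|n₁||n₂|) = |37| / (√19 · √73).
θ = arccos(0.99349) ≈ 6.5°.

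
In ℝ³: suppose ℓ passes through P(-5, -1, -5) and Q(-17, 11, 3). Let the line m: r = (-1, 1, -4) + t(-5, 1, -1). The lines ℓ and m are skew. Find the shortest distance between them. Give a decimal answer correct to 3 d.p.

1.849

A direction vector for ℓ is Q − P = (-12, 12, 8).
Common perpendicular direction n = (-12, 12, 8) × (-5, 1, -1) = (-20, -52, 48).
With w = (-1, 1, -4) − (-5, -1, -5) = (4, 2, 1), w · n = -136.
Distance = |w · n| / |n| = |-136| / √5408 ≈ 1.849.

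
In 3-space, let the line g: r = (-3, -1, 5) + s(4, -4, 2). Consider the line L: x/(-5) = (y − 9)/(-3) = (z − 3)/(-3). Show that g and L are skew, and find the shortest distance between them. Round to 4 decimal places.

L has direction (-5, -3, -3) through (0, 9, 3).
Common perpendicular direction n = (4, -4, 2) × (-5, -3, -3) = (18, 2, -32).
With w = (0, 9, 3) − (-3, -1, 5) = (3, 10, -2), w · n = 138.
Since n ≠ 0 the lines are not parallel, and w · n = 138 ≠ 0 so they do not intersect; hence they are skew.
Distance = |w · n| / |n| = |138| / √1352 ≈ 3.7531.

3.7531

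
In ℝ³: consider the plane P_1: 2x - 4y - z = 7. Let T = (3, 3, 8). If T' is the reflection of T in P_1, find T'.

λ = (n·T − d)/|n|² = (-14 − 7)/21 = -1.
Reflection = T − 2λn = (3, 3, 8) − (-2)·(2, -4, -1) = (7, -5, 6).

(7, -5, 6)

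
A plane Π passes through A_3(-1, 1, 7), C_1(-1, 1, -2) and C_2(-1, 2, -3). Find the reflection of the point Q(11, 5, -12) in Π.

(-13, 5, -12)

A_3C_1 = (0, 0, -9), A_3C_2 = (0, 1, -10); a normal to Π is A_3C_1 × A_3C_2 = (9, 0, 0).
Using A_3: Π has equation 9x = -9.
λ = (n·Q − d)/|n|² = (99 − (-9))/81 = 4/3.
Reflection = Q − 2λn = (11, 5, -12) − (8/3)·(9, 0, 0) = (-13, 5, -12).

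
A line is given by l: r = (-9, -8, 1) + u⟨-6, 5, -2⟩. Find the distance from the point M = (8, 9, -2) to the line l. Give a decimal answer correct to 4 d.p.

Taking (-9, -8, 1) on l with direction v = (-6, 5, -2): w = M − (-9, -8, 1) = (17, 17, -3), and w × v = (-19, 52, 187).
Distance = |w × v| / |v| = √38034 / √65 ≈ 24.1896.

24.1896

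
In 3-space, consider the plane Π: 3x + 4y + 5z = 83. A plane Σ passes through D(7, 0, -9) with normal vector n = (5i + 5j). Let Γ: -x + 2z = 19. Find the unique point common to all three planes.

(5, 2, 12)

Σ: n·r = n·D gives 5x + 5y = 35.
Solving the 3×3 linear system 3x + 4y + 5z = 83, 5x + 5y = 35, -x + 2z = 19 (e.g. by elimination or Cramer's rule, determinant = 15) gives (5, 2, 12).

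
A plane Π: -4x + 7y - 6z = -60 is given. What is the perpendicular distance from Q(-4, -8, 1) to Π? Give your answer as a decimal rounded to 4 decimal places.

n·Q − d = (-4)·(-4) + (7)·(-8) + (-6)·(1) − (-60) = 14; |n| = √101.
Distance = |14| / √101 = 14/√101 ≈ 1.3931.

1.3931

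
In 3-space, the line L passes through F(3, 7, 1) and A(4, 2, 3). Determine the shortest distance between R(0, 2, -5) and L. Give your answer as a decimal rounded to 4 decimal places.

8.1650

A direction vector for L is A − F = (1, -5, 2).
Taking (3, 7, 1) on L with direction v = (1, -5, 2): w = R − (3, 7, 1) = (-3, -5, -6), and w × v = (-40, 0, 20).
Distance = |w × v| / |v| = √2000 / √30 ≈ 8.1650.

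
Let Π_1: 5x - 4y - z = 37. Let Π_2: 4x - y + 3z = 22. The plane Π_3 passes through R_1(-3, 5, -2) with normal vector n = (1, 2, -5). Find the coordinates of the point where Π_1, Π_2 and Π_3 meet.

Π_3: n·r = n·R_1 gives x + 2y - 5z = 17.
Solving the 3×3 linear system 5x - 4y - z = 37, 4x - y + 3z = 22, x + 2y - 5z = 17 (e.g. by elimination or Cramer's rule, determinant = -106) gives (7, 0, -2).

(7, 0, -2)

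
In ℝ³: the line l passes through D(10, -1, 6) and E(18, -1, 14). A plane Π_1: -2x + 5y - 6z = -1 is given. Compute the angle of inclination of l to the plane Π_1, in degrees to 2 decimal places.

44.56

A direction vector for l is E − D = (8, 0, 8).
sin θ = |n·v| / (|n||v|) = |-64| / (√65 · √128) = 0.70165.
θ ≈ 44.56°.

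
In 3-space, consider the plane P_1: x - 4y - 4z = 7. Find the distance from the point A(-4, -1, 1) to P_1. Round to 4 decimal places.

1.9149

n·A − d = (1)·(-4) + (-4)·(-1) + (-4)·(1) − 7 = -11; |n| = √33.
Distance = |-11| / √33 = 11/√33 ≈ 1.9149.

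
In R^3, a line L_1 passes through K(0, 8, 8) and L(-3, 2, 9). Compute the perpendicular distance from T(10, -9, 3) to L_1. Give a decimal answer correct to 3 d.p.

17.788

A direction vector for L_1 is L − K = (-3, -6, 1).
Taking (0, 8, 8) on L_1 with direction v = (-3, -6, 1): w = T − (0, 8, 8) = (10, -17, -5), and w × v = (-47, 5, -111).
Distance = |w × v| / |v| = √14555 / √46 ≈ 17.788.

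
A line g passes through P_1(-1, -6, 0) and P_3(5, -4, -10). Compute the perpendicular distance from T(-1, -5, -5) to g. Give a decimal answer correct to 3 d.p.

A direction vector for g is P_3 − P_1 = (6, 2, -10).
Taking (-1, -6, 0) on g with direction v = (6, 2, -10): w = T − (-1, -6, 0) = (0, 1, -5), and w × v = (0, -30, -6).
Distance = |w × v| / |v| = √936 / √140 ≈ 2.586.

2.586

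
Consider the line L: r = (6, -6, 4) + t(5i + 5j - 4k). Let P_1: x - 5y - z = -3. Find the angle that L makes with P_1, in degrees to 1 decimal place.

22.3

sin θ = |n·v| / (|n||v|) = |-16| / (√27 · √66) = 0.37902.
θ ≈ 22.3°.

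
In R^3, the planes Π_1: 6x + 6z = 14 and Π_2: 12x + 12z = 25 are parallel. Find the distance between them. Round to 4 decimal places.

Rescale Π_2 by 1/2: 6x + 6z = 25/2. Then distance = |14 − (25/2)| / √72 ≈ 0.1768.

0.1768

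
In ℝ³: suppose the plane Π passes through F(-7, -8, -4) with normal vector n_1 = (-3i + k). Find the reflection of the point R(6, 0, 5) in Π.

Π: n_1·r = n_1·F gives -3x + z = 17.
λ = (n·R − d)/|n|² = (-13 − 17)/10 = -3.
Reflection = R − 2λn = (6, 0, 5) − (-6)·(-3, 0, 1) = (-12, 0, 11).

(-12, 0, 11)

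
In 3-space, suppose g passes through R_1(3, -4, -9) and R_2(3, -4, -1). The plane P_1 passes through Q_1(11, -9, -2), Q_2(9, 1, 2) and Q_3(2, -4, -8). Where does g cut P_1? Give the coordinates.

A direction vector for g is R_2 − R_1 = (0, 0, 8).
Q_1Q_2 = (-2, 10, 4), Q_1Q_3 = (-9, 5, -6); a normal to P_1 is Q_1Q_2 × Q_1Q_3 = (-80, -48, 80).
Using Q_1: P_1 has equation -80x - 48y + 80z = -608.
Substitute r = (3, -4, -9) + t(0, 0, 8) into the plane: -768 + 640t = -608, so t = 1/4.
Intersection: (3, -4, -9) + (1/4)·(0, 0, 8) = (3, -4, -7).

(3, -4, -7)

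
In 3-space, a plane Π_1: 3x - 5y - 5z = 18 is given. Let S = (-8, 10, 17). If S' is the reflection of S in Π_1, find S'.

(10, -20, -13)

λ = (n·S − d)/|n|² = (-159 − 18)/59 = -3.
Reflection = S − 2λn = (-8, 10, 17) − (-6)·(3, -5, -5) = (10, -20, -13).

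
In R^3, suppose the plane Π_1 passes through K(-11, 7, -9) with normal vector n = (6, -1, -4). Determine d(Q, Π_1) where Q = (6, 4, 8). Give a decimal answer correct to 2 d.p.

5.08

Π_1: n·r = n·K gives 6x - y - 4z = -37.
n·Q − d = (6)·(6) + (-1)·(4) + (-4)·(8) − (-37) = 37; |n| = √53.
Distance = |37| / √53 = 37/√53 ≈ 5.08.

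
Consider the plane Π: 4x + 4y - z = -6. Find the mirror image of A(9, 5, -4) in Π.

(-7, -11, 0)

λ = (n·A − d)/|n|² = (60 − (-6))/33 = 2.
Reflection = A − 2λn = (9, 5, -4) − 4·(4, 4, -1) = (-7, -11, 0).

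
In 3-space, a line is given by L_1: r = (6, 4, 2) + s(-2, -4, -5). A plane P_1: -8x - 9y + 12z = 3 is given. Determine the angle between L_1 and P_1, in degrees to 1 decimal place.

4.0

sin θ = |n·v| / (|n||v|) = |-8| / (√289 · √45) = 0.07015.
θ ≈ 4.0°.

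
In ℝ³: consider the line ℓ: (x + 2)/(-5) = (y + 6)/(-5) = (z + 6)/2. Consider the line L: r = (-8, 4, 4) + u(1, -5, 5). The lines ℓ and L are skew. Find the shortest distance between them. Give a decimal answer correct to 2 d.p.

15.33

ℓ has direction (-5, -5, 2) through (-2, -6, -6).
Common perpendicular direction n = (-5, -5, 2) × (1, -5, 5) = (-15, 27, 30).
With w = (-8, 4, 4) − (-2, -6, -6) = (-6, 10, 10), w · n = 660.
Distance = |w · n| / |n| = |660| / √1854 ≈ 15.33.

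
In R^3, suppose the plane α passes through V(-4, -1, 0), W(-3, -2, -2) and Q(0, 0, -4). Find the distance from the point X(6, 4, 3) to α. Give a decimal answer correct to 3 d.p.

VW = (1, -1, -2), VQ = (4, 1, -4); a normal to α is VW × VQ = (6, -4, 5).
Using V: α has equation 6x - 4y + 5z = -20.
n·X − d = (6)·(6) + (-4)·(4) + (5)·(3) − (-20) = 55; |n| = √77.
Distance = |55| / √77 = 55/√77 ≈ 6.268.

6.268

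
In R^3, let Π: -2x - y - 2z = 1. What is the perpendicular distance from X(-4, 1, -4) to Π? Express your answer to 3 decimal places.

4.667

n·X − d = (-2)·(-4) + (-1)·(1) + (-2)·(-4) − 1 = 14; |n| = √9.
Distance = |14| / √9 = 14/√9 ≈ 4.667.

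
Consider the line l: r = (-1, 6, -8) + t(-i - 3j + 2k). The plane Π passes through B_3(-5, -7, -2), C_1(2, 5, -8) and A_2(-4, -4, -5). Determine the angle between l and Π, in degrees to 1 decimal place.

5.5

B_3C_1 = (7, 12, -6), B_3A_2 = (1, 3, -3); a normal to Π is B_3C_1 × B_3A_2 = (-18, 15, 9).
Using B_3: Π has equation -18x + 15y + 9z = -33.
sin θ = |n·v| / (|n||v|) = |-9| / (√630 · √14) = 0.09583.
θ ≈ 5.5°.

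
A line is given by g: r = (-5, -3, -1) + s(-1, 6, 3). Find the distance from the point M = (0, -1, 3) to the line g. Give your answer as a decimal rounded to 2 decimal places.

Taking (-5, -3, -1) on g with direction v = (-1, 6, 3): w = M − (-5, -3, -1) = (5, 2, 4), and w × v = (-18, -19, 32).
Distance = |w × v| / |v| = √1709 / √46 ≈ 6.10.

6.10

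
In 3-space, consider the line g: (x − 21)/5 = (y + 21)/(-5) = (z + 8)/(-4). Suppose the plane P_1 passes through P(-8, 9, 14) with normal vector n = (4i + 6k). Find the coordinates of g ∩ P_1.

g has direction (5, -5, -4) through (21, -21, -8).
P_1: n·r = n·P gives 4x + 6z = 52.
Substitute r = (21, -21, -8) + t(5, -5, -4) into the plane: 36 + (-4)t = 52, so t = -4.
Intersection: (21, -21, -8) + (-4)·(5, -5, -4) = (1, -1, 8).

(1, -1, 8)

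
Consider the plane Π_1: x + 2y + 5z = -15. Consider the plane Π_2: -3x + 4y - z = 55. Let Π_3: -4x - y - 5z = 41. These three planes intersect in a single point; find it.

(-6, 8, -5)

Solving the 3×3 linear system x + 2y + 5z = -15, -3x + 4y - z = 55, -4x - y - 5z = 41 (e.g. by elimination or Cramer's rule, determinant = 52) gives (-6, 8, -5).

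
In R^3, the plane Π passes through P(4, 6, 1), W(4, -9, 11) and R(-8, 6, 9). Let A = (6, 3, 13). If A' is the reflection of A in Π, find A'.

PW = (0, -15, 10), PR = (-12, 0, 8); a normal to Π is PW × PR = (-120, -120, -180).
Using P: Π has equation -120x - 120y - 180z = -1380.
λ = (n·A − d)/|n|² = (-3420 − (-1380))/61200 = -1/30.
Reflection = A − 2λn = (6, 3, 13) − (-1/15)·(-120, -120, -180) = (-2, -5, 1).

(-2, -5, 1)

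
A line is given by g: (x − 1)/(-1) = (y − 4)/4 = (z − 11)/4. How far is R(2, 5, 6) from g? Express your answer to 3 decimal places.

4.271

g has direction (-1, 4, 4) through (1, 4, 11).
Taking (1, 4, 11) on g with direction v = (-1, 4, 4): w = R − (1, 4, 11) = (1, 1, -5), and w × v = (24, 1, 5).
Distance = |w × v| / |v| = √602 / √33 ≈ 4.271.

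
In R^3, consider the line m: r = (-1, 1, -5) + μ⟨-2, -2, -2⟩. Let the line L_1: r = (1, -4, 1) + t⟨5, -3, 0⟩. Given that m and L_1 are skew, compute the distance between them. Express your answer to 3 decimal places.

Common perpendicular direction n = (-2, -2, -2) × (5, -3, 0) = (-6, -10, 16).
With w = (1, -4, 1) − (-1, 1, -5) = (2, -5, 6), w · n = 134.
Distance = |w · n| / |n| = |134| / √392 ≈ 6.768.

6.768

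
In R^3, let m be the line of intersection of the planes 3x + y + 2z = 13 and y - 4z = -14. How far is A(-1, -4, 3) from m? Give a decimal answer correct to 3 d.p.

Direction of m: (3, 1, 2) × (0, 1, -4) = (-6, 12, 3).
A point on m: solving the two plane equations with x = 1 gives (1, 2, 4).
Taking (1, 2, 4) on m with direction v = (-6, 12, 3): w = A − (1, 2, 4) = (-2, -6, -1), and w × v = (-6, 12, -60).
Distance = |w × v| / |v| = √3780 / √189 ≈ 4.472.

4.472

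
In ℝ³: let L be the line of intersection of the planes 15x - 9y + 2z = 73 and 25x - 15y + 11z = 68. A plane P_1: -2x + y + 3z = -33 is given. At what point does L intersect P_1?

Direction of L: (15, -9, 2) × (25, -15, 11) = (-69, -115, 0).
A point on L: solving the two plane equations with x = 13 gives (13, 12, -7).
Substitute r = (13, 12, -7) + t(-69, -115, 0) into the plane: -35 + 23t = -33, so t = 2/23.
Intersection: (13, 12, -7) + (2/23)·(-69, -115, 0) = (7, 2, -7).

(7, 2, -7)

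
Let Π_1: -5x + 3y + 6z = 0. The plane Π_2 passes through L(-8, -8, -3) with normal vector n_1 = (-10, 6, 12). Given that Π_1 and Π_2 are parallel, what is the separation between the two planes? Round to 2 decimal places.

0.24

Π_2: n_1·r = n_1·L gives -10x + 6y + 12z = -4.
Rescale Π_2 by 1/2: -5x + 3y + 6z = -2. Then distance = |0 − (-2)| / √70 ≈ 0.24.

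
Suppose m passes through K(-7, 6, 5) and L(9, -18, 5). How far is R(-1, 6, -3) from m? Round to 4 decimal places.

9.4299

A direction vector for m is L − K = (16, -24, 0).
Taking (-7, 6, 5) on m with direction v = (16, -24, 0): w = R − (-7, 6, 5) = (6, 0, -8), and w × v = (-192, -128, -144).
Distance = |w × v| / |v| = √73984 / √832 ≈ 9.4299.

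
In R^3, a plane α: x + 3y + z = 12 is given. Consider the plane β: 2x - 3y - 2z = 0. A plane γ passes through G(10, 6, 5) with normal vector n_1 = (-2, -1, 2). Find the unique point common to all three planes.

γ: n_1·r = n_1·G gives -2x - y + 2z = -16.
Solving the 3×3 linear system x + 3y + z = 12, 2x - 3y - 2z = 0, -2x - y + 2z = -16 (e.g. by elimination or Cramer's rule, determinant = -16) gives (3, 4, -3).

(3, 4, -3)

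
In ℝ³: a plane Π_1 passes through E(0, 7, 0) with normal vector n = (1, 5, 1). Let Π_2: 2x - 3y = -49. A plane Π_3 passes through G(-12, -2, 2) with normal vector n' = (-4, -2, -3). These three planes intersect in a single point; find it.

(-8, 11, -12)

Π_1: n·r = n·E gives x + 5y + z = 35.
Π_3: n'·r = n'·G gives -4x - 2y - 3z = 46.
Solving the 3×3 linear system x + 5y + z = 35, 2x - 3y = -49, -4x - 2y - 3z = 46 (e.g. by elimination or Cramer's rule, determinant = 23) gives (-8, 11, -12).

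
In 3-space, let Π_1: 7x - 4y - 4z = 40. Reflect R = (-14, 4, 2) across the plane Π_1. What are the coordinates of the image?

λ = (n·R − d)/|n|² = (-122 − 40)/81 = -2.
Reflection = R − 2λn = (-14, 4, 2) − (-4)·(7, -4, -4) = (14, -12, -14).

(14, -12, -14)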